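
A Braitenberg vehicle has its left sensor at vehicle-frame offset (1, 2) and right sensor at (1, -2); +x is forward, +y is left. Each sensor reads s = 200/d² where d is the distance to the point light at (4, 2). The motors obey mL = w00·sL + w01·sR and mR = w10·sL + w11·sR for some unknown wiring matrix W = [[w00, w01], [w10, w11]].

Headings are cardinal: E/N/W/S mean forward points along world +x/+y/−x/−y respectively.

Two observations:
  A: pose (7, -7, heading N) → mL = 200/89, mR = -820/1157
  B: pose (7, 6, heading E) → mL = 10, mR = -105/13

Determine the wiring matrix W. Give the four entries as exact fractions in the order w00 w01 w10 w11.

obs A: pose=(7,-7,N) → sL=40/13, sR=200/89, mL=200/89, mR=-820/1157
obs B: pose=(7,6,E) → sL=50/13, sR=10, mL=10, mR=-105/13
sensor matrix S = [[40/13, 200/89], [50/13, 10]]; det S = 25600/1157
solve [mL_A; mL_B] = S·[w00; w01] and [mR_A; mR_B] = S·[w10; w11]:
  w00 = 0, w01 = 1, w10 = 1/2, w11 = -1

0 1 1/2 -1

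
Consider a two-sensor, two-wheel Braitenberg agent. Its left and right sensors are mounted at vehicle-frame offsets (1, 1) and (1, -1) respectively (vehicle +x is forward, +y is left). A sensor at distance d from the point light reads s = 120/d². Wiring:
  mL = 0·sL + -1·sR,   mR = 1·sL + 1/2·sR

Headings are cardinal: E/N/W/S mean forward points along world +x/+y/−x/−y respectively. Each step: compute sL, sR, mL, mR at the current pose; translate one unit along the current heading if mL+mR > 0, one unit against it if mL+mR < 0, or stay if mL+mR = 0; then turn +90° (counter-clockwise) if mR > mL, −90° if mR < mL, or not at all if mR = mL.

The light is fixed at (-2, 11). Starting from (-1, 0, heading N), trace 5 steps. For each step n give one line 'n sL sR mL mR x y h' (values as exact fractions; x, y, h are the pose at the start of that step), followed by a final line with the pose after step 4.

n=0: pose=(-1,0,N); sL=6/5, sR=15/13; mL=-15/13, mR=231/130; mL+mR=81/130 → advance +1; mR−mL=381/130 → turn +1·90°
n=1: pose=(-1,1,W); sL=120/121, sR=40/27; mL=-40/27, mR=5660/3267; mL+mR=820/3267 → advance +1; mR−mL=3500/1089 → turn +1·90°
n=2: pose=(-2,1,S); sL=60/61, sR=60/61; mL=-60/61, mR=90/61; mL+mR=30/61 → advance +1; mR−mL=150/61 → turn +1·90°
n=3: pose=(-2,0,E); sL=120/101, sR=24/29; mL=-24/29, mR=4692/2929; mL+mR=2268/2929 → advance +1; mR−mL=7116/2929 → turn +1·90°
n=4: pose=(-1,0,N); sL=6/5, sR=15/13; mL=-15/13, mR=231/130; mL+mR=81/130 → advance +1; mR−mL=381/130 → turn +1·90°

0 6/5 15/13 -15/13 231/130 -1 0 N
1 120/121 40/27 -40/27 5660/3267 -1 1 W
2 60/61 60/61 -60/61 90/61 -2 1 S
3 120/101 24/29 -24/29 4692/2929 -2 0 E
4 6/5 15/13 -15/13 231/130 -1 0 N
final -1 1 W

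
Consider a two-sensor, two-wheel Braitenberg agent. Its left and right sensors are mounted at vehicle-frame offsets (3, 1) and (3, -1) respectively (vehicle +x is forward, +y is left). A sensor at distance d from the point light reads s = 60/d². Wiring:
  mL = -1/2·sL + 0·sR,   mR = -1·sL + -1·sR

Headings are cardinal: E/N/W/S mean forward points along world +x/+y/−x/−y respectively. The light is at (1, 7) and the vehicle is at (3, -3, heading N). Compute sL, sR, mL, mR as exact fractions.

left sensor world pos  = (2, 0); dL² = 50
right sensor world pos = (4, 0); dR² = 58
sL = 60/50 = 6/5
sR = 60/58 = 30/29
mL = -1/2·sL + 0·sR = -3/5
mR = -1·sL + -1·sR = -324/145

6/5 30/29 -3/5 -324/145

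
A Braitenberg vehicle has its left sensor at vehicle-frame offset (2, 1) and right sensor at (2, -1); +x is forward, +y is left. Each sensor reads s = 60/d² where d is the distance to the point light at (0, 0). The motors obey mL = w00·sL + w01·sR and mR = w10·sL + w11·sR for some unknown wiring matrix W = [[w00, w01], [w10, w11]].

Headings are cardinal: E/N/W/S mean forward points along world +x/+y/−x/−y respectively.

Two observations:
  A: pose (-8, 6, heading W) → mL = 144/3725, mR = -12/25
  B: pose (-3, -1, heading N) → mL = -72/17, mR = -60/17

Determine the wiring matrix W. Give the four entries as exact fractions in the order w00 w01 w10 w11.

1/2 -1/2 -1 0

obs A: pose=(-8,6,W) → sL=12/25, sR=60/149, mL=144/3725, mR=-12/25
obs B: pose=(-3,-1,N) → sL=60/17, sR=12, mL=-72/17, mR=-60/17
sensor matrix S = [[12/25, 60/149], [60/17, 12]]; det S = 274752/63325
solve [mL_A; mL_B] = S·[w00; w01] and [mR_A; mR_B] = S·[w10; w11]:
  w00 = 1/2, w01 = -1/2, w10 = -1, w11 = 0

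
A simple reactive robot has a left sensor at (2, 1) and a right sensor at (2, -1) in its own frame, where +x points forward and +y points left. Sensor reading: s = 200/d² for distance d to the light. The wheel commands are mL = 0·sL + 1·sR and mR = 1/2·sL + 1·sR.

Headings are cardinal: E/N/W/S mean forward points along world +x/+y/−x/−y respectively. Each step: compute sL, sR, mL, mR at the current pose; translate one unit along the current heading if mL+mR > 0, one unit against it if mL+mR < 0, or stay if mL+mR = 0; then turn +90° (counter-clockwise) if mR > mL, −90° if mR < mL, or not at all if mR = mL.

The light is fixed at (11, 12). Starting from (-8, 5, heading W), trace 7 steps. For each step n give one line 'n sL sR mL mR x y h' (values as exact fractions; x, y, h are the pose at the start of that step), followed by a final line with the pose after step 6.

n=0: pose=(-8,5,W); sL=40/101, sR=200/477; mL=200/477, mR=29740/48177; mL+mR=49940/48177 → advance +1; mR−mL=20/101 → turn +1·90°
n=1: pose=(-9,5,S); sL=100/221, sR=100/261; mL=100/261, mR=35150/57681; mL+mR=57250/57681 → advance +1; mR−mL=50/221 → turn +1·90°
n=2: pose=(-9,4,E); sL=200/373, sR=40/81; mL=40/81, mR=23020/30213; mL+mR=37940/30213 → advance +1; mR−mL=100/373 → turn +1·90°
n=3: pose=(-8,4,N); sL=50/109, sR=5/9; mL=5/9, mR=770/981; mL+mR=1315/981 → advance +1; mR−mL=25/109 → turn +1·90°
n=4: pose=(-8,5,W); sL=40/101, sR=200/477; mL=200/477, mR=29740/48177; mL+mR=49940/48177 → advance +1; mR−mL=20/101 → turn +1·90°
n=5: pose=(-9,5,S); sL=100/221, sR=100/261; mL=100/261, mR=35150/57681; mL+mR=57250/57681 → advance +1; mR−mL=50/221 → turn +1·90°
n=6: pose=(-9,4,E); sL=200/373, sR=40/81; mL=40/81, mR=23020/30213; mL+mR=37940/30213 → advance +1; mR−mL=100/373 → turn +1·90°

0 40/101 200/477 200/477 29740/48177 -8 5 W
1 100/221 100/261 100/261 35150/57681 -9 5 S
2 200/373 40/81 40/81 23020/30213 -9 4 E
3 50/109 5/9 5/9 770/981 -8 4 N
4 40/101 200/477 200/477 29740/48177 -8 5 W
5 100/221 100/261 100/261 35150/57681 -9 5 S
6 200/373 40/81 40/81 23020/30213 -9 4 E
final -8 4 N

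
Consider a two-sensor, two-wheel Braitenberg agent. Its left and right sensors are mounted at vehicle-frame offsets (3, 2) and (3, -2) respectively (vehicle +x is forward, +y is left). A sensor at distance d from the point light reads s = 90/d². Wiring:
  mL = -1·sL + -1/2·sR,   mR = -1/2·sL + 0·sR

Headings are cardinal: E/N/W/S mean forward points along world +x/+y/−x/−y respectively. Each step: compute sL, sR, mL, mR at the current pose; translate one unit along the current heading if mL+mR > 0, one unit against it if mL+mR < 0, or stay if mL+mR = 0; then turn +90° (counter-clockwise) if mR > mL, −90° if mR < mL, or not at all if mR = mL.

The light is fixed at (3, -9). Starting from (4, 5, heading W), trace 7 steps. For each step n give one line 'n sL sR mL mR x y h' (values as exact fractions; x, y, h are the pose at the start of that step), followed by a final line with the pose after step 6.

n=0: pose=(4,5,W); sL=45/74, sR=9/26; mL=-1503/1924, mR=-45/148; mL+mR=-522/481 → advance -1; mR−mL=459/962 → turn +1·90°
n=1: pose=(5,5,S); sL=90/137, sR=90/121; mL=-17055/16577, mR=-45/137; mL+mR=-22500/16577 → advance -1; mR−mL=11610/16577 → turn +1·90°
n=2: pose=(5,6,E); sL=45/157, sR=45/97; mL=-15795/30458, mR=-45/314; mL+mR=-10080/15229 → advance -1; mR−mL=5715/15229 → turn +1·90°
n=3: pose=(4,6,N); sL=18/65, sR=10/37; mL=-991/2405, mR=-9/65; mL+mR=-1324/2405 → advance -1; mR−mL=658/2405 → turn +1·90°
n=4: pose=(4,5,W); sL=45/74, sR=9/26; mL=-1503/1924, mR=-45/148; mL+mR=-522/481 → advance -1; mR−mL=459/962 → turn +1·90°
n=5: pose=(5,5,S); sL=90/137, sR=90/121; mL=-17055/16577, mR=-45/137; mL+mR=-22500/16577 → advance -1; mR−mL=11610/16577 → turn +1·90°
n=6: pose=(5,6,E); sL=45/157, sR=45/97; mL=-15795/30458, mR=-45/314; mL+mR=-10080/15229 → advance -1; mR−mL=5715/15229 → turn +1·90°

0 45/74 9/26 -1503/1924 -45/148 4 5 W
1 90/137 90/121 -17055/16577 -45/137 5 5 S
2 45/157 45/97 -15795/30458 -45/314 5 6 E
3 18/65 10/37 -991/2405 -9/65 4 6 N
4 45/74 9/26 -1503/1924 -45/148 4 5 W
5 90/137 90/121 -17055/16577 -45/137 5 5 S
6 45/157 45/97 -15795/30458 -45/314 5 6 E
final 4 6 N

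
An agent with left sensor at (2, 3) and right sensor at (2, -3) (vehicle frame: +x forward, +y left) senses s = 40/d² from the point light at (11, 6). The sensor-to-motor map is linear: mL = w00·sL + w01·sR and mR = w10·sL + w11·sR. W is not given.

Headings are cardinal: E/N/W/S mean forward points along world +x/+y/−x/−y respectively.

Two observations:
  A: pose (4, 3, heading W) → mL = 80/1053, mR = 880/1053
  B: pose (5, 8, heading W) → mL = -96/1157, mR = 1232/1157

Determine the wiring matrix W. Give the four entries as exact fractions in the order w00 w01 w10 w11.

obs A: pose=(4,3,W) → sL=40/117, sR=40/81, mL=80/1053, mR=880/1053
obs B: pose=(5,8,W) → sL=8/13, sR=40/89, mL=-96/1157, mR=1232/1157
sensor matrix S = [[40/117, 40/81], [8/13, 40/89]]; det S = -14080/93717
solve [mL_A; mL_B] = S·[w00; w01] and [mR_A; mR_B] = S·[w10; w11]:
  w00 = -1/2, w01 = 1/2, w10 = 1, w11 = 1

-1/2 1/2 1 1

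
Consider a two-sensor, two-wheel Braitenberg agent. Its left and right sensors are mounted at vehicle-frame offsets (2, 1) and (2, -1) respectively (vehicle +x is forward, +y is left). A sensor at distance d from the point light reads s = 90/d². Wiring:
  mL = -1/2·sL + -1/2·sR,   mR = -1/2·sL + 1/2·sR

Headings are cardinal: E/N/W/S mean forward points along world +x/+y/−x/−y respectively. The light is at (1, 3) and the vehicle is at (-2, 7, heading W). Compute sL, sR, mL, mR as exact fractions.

left sensor world pos  = (-4, 6); dL² = 34
right sensor world pos = (-4, 8); dR² = 50
sL = 90/34 = 45/17
sR = 90/50 = 9/5
mL = -1/2·sL + -1/2·sR = -189/85
mR = -1/2·sL + 1/2·sR = -36/85

45/17 9/5 -189/85 -36/85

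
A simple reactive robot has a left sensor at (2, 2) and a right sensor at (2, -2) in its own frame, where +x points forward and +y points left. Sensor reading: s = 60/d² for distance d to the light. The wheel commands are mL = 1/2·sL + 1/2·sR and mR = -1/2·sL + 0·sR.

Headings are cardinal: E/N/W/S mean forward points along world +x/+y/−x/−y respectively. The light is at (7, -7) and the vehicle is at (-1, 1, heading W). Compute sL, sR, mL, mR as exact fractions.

left sensor world pos  = (-3, -1); dL² = 136
right sensor world pos = (-3, 3); dR² = 200
sL = 60/136 = 15/34
sR = 60/200 = 3/10
mL = 1/2·sL + 1/2·sR = 63/170
mR = -1/2·sL + 0·sR = -15/68

15/34 3/10 63/170 -15/68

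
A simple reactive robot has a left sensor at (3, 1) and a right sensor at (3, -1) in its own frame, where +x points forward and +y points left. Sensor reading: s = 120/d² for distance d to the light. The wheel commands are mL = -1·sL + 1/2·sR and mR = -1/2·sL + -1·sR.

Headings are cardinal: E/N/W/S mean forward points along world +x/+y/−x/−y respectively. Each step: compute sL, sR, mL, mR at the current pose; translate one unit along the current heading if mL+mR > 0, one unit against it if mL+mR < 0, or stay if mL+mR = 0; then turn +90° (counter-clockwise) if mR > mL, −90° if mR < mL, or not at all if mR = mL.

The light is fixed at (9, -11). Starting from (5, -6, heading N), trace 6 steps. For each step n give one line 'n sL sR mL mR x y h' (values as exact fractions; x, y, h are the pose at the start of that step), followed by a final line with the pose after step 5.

n=0: pose=(5,-6,N); sL=120/89, sR=120/73; mL=-3420/6497, mR=-15060/6497; mL+mR=-18480/6497 → advance -1; mR−mL=-11640/6497 → turn -1·90°
n=1: pose=(5,-7,E); sL=60/13, sR=12; mL=18/13, mR=-186/13; mL+mR=-168/13 → advance -1; mR−mL=-204/13 → turn -1·90°
n=2: pose=(4,-7,S); sL=120/17, sR=120/37; mL=-3420/629, mR=-4260/629; mL+mR=-7680/629 → advance -1; mR−mL=-840/629 → turn -1·90°
n=3: pose=(4,-6,W); sL=3/2, sR=6/5; mL=-9/10, mR=-39/20; mL+mR=-57/20 → advance -1; mR−mL=-21/20 → turn -1·90°
n=4: pose=(5,-6,N); sL=120/89, sR=120/73; mL=-3420/6497, mR=-15060/6497; mL+mR=-18480/6497 → advance -1; mR−mL=-11640/6497 → turn -1·90°
n=5: pose=(5,-7,E); sL=60/13, sR=12; mL=18/13, mR=-186/13; mL+mR=-168/13 → advance -1; mR−mL=-204/13 → turn -1·90°

0 120/89 120/73 -3420/6497 -15060/6497 5 -6 N
1 60/13 12 18/13 -186/13 5 -7 E
2 120/17 120/37 -3420/629 -4260/629 4 -7 S
3 3/2 6/5 -9/10 -39/20 4 -6 W
4 120/89 120/73 -3420/6497 -15060/6497 5 -6 N
5 60/13 12 18/13 -186/13 5 -7 E
final 4 -7 S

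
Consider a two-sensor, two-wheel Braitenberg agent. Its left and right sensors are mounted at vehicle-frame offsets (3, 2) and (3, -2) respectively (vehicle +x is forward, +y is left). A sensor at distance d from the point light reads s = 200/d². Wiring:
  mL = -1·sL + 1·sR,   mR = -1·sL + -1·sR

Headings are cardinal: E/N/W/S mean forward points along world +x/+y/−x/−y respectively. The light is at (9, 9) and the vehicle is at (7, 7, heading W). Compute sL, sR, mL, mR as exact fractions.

200/41 8 128/41 -528/41

left sensor world pos  = (4, 5); dL² = 41
right sensor world pos = (4, 9); dR² = 25
sL = 200/41 = 200/41
sR = 200/25 = 8
mL = -1·sL + 1·sR = 128/41
mR = -1·sL + -1·sR = -528/41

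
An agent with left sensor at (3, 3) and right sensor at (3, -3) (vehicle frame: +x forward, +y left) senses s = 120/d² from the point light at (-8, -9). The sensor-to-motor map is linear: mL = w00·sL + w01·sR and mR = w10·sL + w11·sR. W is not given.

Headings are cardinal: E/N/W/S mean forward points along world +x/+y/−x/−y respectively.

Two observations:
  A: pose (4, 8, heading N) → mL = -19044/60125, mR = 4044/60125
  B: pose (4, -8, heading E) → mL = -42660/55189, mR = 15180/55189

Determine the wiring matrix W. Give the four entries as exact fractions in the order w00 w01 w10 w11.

obs A: pose=(4,8,N) → sL=120/481, sR=24/125, mL=-19044/60125, mR=4044/60125
obs B: pose=(4,-8,E) → sL=120/241, sR=120/229, mL=-42660/55189, mR=15180/55189
sensor matrix S = [[120/481, 24/125], [120/241, 120/229]]; det S = 23314176/663647725
solve [mL_A; mL_B] = S·[w00; w01] and [mR_A; mR_B] = S·[w10; w11]:
  w00 = -1/2, w01 = -1, w10 = -1/2, w11 = 1

-1/2 -1 -1/2 1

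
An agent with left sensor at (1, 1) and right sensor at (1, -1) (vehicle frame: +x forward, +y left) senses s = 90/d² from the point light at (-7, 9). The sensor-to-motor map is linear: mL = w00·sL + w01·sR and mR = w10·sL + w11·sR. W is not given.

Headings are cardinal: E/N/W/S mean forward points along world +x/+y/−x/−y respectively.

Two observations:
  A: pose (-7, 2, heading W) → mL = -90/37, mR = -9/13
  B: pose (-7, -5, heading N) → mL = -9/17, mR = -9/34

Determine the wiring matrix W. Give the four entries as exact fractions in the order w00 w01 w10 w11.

0 -1 -1/2 0

obs A: pose=(-7,2,W) → sL=18/13, sR=90/37, mL=-90/37, mR=-9/13
obs B: pose=(-7,-5,N) → sL=9/17, sR=9/17, mL=-9/17, mR=-9/34
sensor matrix S = [[18/13, 90/37], [9/17, 9/17]]; det S = -4536/8177
solve [mL_A; mL_B] = S·[w00; w01] and [mR_A; mR_B] = S·[w10; w11]:
  w00 = 0, w01 = -1, w10 = -1/2, w11 = 0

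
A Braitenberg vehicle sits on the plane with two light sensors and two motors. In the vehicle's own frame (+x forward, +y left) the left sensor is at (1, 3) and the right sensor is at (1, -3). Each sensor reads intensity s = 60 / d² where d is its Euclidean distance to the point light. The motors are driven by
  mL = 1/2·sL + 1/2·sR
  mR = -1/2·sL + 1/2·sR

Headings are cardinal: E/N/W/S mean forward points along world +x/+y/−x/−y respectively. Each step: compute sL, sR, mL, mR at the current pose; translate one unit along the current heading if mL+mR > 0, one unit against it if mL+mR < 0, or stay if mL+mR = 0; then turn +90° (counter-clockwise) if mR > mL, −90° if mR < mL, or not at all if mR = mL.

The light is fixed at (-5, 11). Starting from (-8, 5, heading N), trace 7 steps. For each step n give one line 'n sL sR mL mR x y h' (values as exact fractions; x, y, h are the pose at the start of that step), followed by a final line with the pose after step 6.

0 60/61 12/5 516/305 216/305 -8 5 N
1 15/2 15/17 285/68 -225/68 -8 6 E
2 60/37 60/61 2940/2257 -720/2257 -7 6 S
3 2/3 10/3 2 4/3 -7 5 W
4 60/61 12/5 516/305 216/305 -8 5 N
5 15/2 15/17 285/68 -225/68 -8 6 E
6 60/37 60/61 2940/2257 -720/2257 -7 6 S
final -7 5 W

n=0: pose=(-8,5,N); sL=60/61, sR=12/5; mL=516/305, mR=216/305; mL+mR=12/5 → advance +1; mR−mL=-60/61 → turn -1·90°
n=1: pose=(-8,6,E); sL=15/2, sR=15/17; mL=285/68, mR=-225/68; mL+mR=15/17 → advance +1; mR−mL=-15/2 → turn -1·90°
n=2: pose=(-7,6,S); sL=60/37, sR=60/61; mL=2940/2257, mR=-720/2257; mL+mR=60/61 → advance +1; mR−mL=-60/37 → turn -1·90°
n=3: pose=(-7,5,W); sL=2/3, sR=10/3; mL=2, mR=4/3; mL+mR=10/3 → advance +1; mR−mL=-2/3 → turn -1·90°
n=4: pose=(-8,5,N); sL=60/61, sR=12/5; mL=516/305, mR=216/305; mL+mR=12/5 → advance +1; mR−mL=-60/61 → turn -1·90°
n=5: pose=(-8,6,E); sL=15/2, sR=15/17; mL=285/68, mR=-225/68; mL+mR=15/17 → advance +1; mR−mL=-15/2 → turn -1·90°
n=6: pose=(-7,6,S); sL=60/37, sR=60/61; mL=2940/2257, mR=-720/2257; mL+mR=60/61 → advance +1; mR−mL=-60/37 → turn -1·90°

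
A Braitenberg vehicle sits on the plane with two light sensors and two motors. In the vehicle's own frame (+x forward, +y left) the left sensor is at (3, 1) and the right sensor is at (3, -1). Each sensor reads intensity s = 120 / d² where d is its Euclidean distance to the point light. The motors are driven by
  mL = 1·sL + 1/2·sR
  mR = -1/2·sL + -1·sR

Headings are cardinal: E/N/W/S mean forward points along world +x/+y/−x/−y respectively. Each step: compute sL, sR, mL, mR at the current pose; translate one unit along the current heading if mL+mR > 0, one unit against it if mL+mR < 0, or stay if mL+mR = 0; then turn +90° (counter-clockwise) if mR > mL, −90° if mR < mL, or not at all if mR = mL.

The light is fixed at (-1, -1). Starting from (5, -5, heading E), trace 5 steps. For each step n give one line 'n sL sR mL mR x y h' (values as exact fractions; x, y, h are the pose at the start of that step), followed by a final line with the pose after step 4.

n=0: pose=(5,-5,E); sL=4/3, sR=60/53; mL=302/159, mR=-286/159; mL+mR=16/159 → advance +1; mR−mL=-196/53 → turn -1·90°
n=1: pose=(6,-5,S); sL=120/113, sR=24/17; mL=3396/1921, mR=-3732/1921; mL+mR=-336/1921 → advance -1; mR−mL=-7128/1921 → turn -1·90°
n=2: pose=(6,-4,W); sL=15/4, sR=6; mL=27/4, mR=-63/8; mL+mR=-9/8 → advance -1; mR−mL=-117/8 → turn -1·90°
n=3: pose=(7,-4,N); sL=120/49, sR=40/27; mL=4220/1323, mR=-3580/1323; mL+mR=640/1323 → advance +1; mR−mL=-2600/441 → turn -1·90°
n=4: pose=(7,-3,E); sL=60/61, sR=12/13; mL=1146/793, mR=-1122/793; mL+mR=24/793 → advance +1; mR−mL=-2268/793 → turn -1·90°

0 4/3 60/53 302/159 -286/159 5 -5 E
1 120/113 24/17 3396/1921 -3732/1921 6 -5 S
2 15/4 6 27/4 -63/8 6 -4 W
3 120/49 40/27 4220/1323 -3580/1323 7 -4 N
4 60/61 12/13 1146/793 -1122/793 7 -3 E
final 8 -3 S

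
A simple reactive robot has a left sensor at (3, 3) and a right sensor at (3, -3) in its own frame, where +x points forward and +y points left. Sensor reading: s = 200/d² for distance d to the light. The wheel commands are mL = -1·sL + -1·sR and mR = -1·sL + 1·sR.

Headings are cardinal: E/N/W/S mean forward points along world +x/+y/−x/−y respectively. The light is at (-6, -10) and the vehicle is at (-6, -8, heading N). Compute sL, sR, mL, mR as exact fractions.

100/17 100/17 -200/17 0

left sensor world pos  = (-9, -5); dL² = 34
right sensor world pos = (-3, -5); dR² = 34
sL = 200/34 = 100/17
sR = 200/34 = 100/17
mL = -1·sL + -1·sR = -200/17
mR = -1·sL + 1·sR = 0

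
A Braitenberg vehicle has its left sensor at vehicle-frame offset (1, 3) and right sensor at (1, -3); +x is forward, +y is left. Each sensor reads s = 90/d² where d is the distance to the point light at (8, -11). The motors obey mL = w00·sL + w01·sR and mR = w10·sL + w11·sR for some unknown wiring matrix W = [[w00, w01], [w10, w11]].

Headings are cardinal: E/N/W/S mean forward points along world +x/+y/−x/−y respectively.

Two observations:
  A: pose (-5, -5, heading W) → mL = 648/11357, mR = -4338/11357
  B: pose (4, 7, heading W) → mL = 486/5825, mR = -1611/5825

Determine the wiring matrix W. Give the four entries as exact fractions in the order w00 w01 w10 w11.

obs A: pose=(-5,-5,W) → sL=18/41, sR=90/277, mL=648/11357, mR=-4338/11357
obs B: pose=(4,7,W) → sL=9/25, sR=45/233, mL=486/5825, mR=-1611/5825
sensor matrix S = [[18/41, 90/277], [9/25, 45/233]]; det S = -425736/13230905
solve [mL_A; mL_B] = S·[w00; w01] and [mR_A; mR_B] = S·[w10; w11]:
  w00 = 1/2, w01 = -1/2, w10 = -1/2, w11 = -1/2

1/2 -1/2 -1/2 -1/2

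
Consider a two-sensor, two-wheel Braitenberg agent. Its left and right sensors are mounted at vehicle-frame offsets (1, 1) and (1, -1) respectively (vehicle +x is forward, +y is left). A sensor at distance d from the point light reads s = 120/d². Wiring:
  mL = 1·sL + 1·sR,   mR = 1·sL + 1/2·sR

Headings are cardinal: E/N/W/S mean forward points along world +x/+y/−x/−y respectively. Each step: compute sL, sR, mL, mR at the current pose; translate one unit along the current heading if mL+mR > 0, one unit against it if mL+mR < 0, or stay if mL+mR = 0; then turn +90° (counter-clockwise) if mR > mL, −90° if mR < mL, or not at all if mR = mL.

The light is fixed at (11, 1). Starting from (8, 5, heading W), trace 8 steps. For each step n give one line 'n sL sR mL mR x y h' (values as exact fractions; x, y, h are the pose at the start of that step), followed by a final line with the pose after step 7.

n=0: pose=(8,5,W); sL=24/5, sR=120/41; mL=1584/205, mR=1284/205; mL+mR=2868/205 → advance +1; mR−mL=-60/41 → turn -1·90°
n=1: pose=(7,5,N); sL=12/5, sR=60/17; mL=504/85, mR=354/85; mL+mR=858/85 → advance +1; mR−mL=-30/17 → turn -1·90°
n=2: pose=(7,6,E); sL=8/3, sR=24/5; mL=112/15, mR=76/15; mL+mR=188/15 → advance +1; mR−mL=-12/5 → turn -1·90°
n=3: pose=(8,6,S); sL=6, sR=15/4; mL=39/4, mR=63/8; mL+mR=141/8 → advance +1; mR−mL=-15/8 → turn -1·90°
n=4: pose=(8,5,W); sL=24/5, sR=120/41; mL=1584/205, mR=1284/205; mL+mR=2868/205 → advance +1; mR−mL=-60/41 → turn -1·90°
n=5: pose=(7,5,N); sL=12/5, sR=60/17; mL=504/85, mR=354/85; mL+mR=858/85 → advance +1; mR−mL=-30/17 → turn -1·90°
n=6: pose=(7,6,E); sL=8/3, sR=24/5; mL=112/15, mR=76/15; mL+mR=188/15 → advance +1; mR−mL=-12/5 → turn -1·90°
n=7: pose=(8,6,S); sL=6, sR=15/4; mL=39/4, mR=63/8; mL+mR=141/8 → advance +1; mR−mL=-15/8 → turn -1·90°

0 24/5 120/41 1584/205 1284/205 8 5 W
1 12/5 60/17 504/85 354/85 7 5 N
2 8/3 24/5 112/15 76/15 7 6 E
3 6 15/4 39/4 63/8 8 6 S
4 24/5 120/41 1584/205 1284/205 8 5 W
5 12/5 60/17 504/85 354/85 7 5 N
6 8/3 24/5 112/15 76/15 7 6 E
7 6 15/4 39/4 63/8 8 6 S
final 8 5 W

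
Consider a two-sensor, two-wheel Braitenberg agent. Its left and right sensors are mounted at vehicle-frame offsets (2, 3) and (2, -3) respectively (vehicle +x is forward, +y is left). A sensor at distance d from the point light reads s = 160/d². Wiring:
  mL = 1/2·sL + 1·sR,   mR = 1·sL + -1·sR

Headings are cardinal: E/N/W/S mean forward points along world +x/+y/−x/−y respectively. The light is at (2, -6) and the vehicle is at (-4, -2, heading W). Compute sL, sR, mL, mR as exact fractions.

32/13 160/113 3888/1469 1536/1469

left sensor world pos  = (-6, -5); dL² = 65
right sensor world pos = (-6, 1); dR² = 113
sL = 160/65 = 32/13
sR = 160/113 = 160/113
mL = 1/2·sL + 1·sR = 3888/1469
mR = 1·sL + -1·sR = 1536/1469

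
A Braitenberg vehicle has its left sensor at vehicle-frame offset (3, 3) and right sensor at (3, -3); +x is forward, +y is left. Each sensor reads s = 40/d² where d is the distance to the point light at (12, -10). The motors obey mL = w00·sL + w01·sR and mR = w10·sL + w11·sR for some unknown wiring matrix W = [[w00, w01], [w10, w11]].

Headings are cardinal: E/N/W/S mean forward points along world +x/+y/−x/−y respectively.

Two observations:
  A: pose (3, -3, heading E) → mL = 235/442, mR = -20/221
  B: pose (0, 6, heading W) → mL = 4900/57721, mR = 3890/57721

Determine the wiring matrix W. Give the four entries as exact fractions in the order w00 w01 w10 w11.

1/2 1/2 1 -1/2

obs A: pose=(3,-3,E) → sL=5/17, sR=10/13, mL=235/442, mR=-20/221
obs B: pose=(0,6,W) → sL=20/197, sR=20/293, mL=4900/57721, mR=3890/57721
sensor matrix S = [[5/17, 10/13], [20/197, 20/293]]; det S = -740100/12756341
solve [mL_A; mL_B] = S·[w00; w01] and [mR_A; mR_B] = S·[w10; w11]:
  w00 = 1/2, w01 = 1/2, w10 = 1, w11 = -1/2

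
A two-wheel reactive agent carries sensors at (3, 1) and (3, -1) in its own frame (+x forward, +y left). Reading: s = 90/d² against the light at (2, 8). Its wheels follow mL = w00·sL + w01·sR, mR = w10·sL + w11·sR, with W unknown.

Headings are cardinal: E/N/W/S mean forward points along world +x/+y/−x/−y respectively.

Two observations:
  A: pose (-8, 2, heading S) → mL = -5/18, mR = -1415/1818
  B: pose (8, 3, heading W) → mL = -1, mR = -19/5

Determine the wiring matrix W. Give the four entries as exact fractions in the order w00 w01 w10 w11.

-1/2 0 -1 -1/2

obs A: pose=(-8,2,S) → sL=5/9, sR=45/101, mL=-5/18, mR=-1415/1818
obs B: pose=(8,3,W) → sL=2, sR=18/5, mL=-1, mR=-19/5
sensor matrix S = [[5/9, 45/101], [2, 18/5]]; det S = 112/101
solve [mL_A; mL_B] = S·[w00; w01] and [mR_A; mR_B] = S·[w10; w11]:
  w00 = -1/2, w01 = 0, w10 = -1, w11 = -1/2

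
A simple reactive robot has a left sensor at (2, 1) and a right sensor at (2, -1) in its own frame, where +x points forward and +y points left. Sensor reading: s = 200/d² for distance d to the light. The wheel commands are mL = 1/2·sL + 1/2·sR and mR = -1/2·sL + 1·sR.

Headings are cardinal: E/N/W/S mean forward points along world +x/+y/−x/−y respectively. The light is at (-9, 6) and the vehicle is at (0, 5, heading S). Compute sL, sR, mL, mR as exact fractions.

200/109 200/73 18200/7957 14500/7957

left sensor world pos  = (1, 3); dL² = 109
right sensor world pos = (-1, 3); dR² = 73
sL = 200/109 = 200/109
sR = 200/73 = 200/73
mL = 1/2·sL + 1/2·sR = 18200/7957
mR = -1/2·sL + 1·sR = 14500/7957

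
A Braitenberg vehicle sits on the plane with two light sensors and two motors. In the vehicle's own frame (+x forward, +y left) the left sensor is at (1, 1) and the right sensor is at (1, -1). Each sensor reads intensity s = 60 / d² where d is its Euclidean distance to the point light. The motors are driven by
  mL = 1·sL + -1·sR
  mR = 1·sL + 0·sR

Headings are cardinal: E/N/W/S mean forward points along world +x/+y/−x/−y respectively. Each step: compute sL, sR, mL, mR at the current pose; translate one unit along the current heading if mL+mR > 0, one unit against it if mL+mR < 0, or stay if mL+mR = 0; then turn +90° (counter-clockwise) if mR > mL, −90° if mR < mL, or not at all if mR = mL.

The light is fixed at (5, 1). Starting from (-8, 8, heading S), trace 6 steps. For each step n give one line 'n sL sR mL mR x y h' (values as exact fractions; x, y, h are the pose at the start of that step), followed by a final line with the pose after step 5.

n=0: pose=(-8,8,S); sL=1/3, sR=15/58; mL=13/174, mR=1/3; mL+mR=71/174 → advance +1; mR−mL=15/58 → turn +1·90°
n=1: pose=(-8,7,E); sL=60/193, sR=60/169; mL=-1440/32617, mR=60/193; mL+mR=8700/32617 → advance +1; mR−mL=60/169 → turn +1·90°
n=2: pose=(-7,7,N); sL=30/109, sR=6/17; mL=-144/1853, mR=30/109; mL+mR=366/1853 → advance +1; mR−mL=6/17 → turn +1·90°
n=3: pose=(-7,8,W); sL=12/41, sR=60/233; mL=336/9553, mR=12/41; mL+mR=3132/9553 → advance +1; mR−mL=60/233 → turn +1·90°
n=4: pose=(-8,8,S); sL=1/3, sR=15/58; mL=13/174, mR=1/3; mL+mR=71/174 → advance +1; mR−mL=15/58 → turn +1·90°
n=5: pose=(-8,7,E); sL=60/193, sR=60/169; mL=-1440/32617, mR=60/193; mL+mR=8700/32617 → advance +1; mR−mL=60/169 → turn +1·90°

0 1/3 15/58 13/174 1/3 -8 8 S
1 60/193 60/169 -1440/32617 60/193 -8 7 E
2 30/109 6/17 -144/1853 30/109 -7 7 N
3 12/41 60/233 336/9553 12/41 -7 8 W
4 1/3 15/58 13/174 1/3 -8 8 S
5 60/193 60/169 -1440/32617 60/193 -8 7 E
final -7 7 N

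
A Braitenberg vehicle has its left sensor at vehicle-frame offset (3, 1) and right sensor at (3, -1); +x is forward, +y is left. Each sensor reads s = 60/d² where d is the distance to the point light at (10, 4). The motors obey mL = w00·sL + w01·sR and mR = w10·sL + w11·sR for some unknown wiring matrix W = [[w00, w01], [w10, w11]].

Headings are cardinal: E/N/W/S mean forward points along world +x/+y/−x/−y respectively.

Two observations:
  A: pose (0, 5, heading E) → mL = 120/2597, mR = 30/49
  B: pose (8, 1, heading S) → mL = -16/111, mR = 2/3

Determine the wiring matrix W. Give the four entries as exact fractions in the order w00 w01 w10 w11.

obs A: pose=(0,5,E) → sL=60/53, sR=60/49, mL=120/2597, mR=30/49
obs B: pose=(8,1,S) → sL=60/37, sR=4/3, mL=-16/111, mR=2/3
sensor matrix S = [[60/53, 60/49], [60/37, 4/3]]; det S = -45760/96089
solve [mL_A; mL_B] = S·[w00; w01] and [mR_A; mR_B] = S·[w10; w11]:
  w00 = -1/2, w01 = 1/2, w10 = 0, w11 = 1/2

-1/2 1/2 0 1/2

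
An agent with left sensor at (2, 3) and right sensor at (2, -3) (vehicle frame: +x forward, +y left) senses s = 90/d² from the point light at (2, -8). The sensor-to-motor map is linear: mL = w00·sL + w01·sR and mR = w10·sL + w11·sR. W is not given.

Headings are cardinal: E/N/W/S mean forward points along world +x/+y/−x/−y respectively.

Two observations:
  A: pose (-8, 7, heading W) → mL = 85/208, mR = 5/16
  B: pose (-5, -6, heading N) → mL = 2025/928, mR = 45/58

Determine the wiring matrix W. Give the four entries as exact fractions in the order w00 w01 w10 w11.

obs A: pose=(-8,7,W) → sL=5/16, sR=5/26, mL=85/208, mR=5/16
obs B: pose=(-5,-6,N) → sL=45/58, sR=45/16, mL=2025/928, mR=45/58
sensor matrix S = [[5/16, 5/26], [45/58, 45/16]]; det S = 70425/96512
solve [mL_A; mL_B] = S·[w00; w01] and [mR_A; mR_B] = S·[w10; w11]:
  w00 = 1, w01 = 1/2, w10 = 1, w11 = 0

1 1/2 1 0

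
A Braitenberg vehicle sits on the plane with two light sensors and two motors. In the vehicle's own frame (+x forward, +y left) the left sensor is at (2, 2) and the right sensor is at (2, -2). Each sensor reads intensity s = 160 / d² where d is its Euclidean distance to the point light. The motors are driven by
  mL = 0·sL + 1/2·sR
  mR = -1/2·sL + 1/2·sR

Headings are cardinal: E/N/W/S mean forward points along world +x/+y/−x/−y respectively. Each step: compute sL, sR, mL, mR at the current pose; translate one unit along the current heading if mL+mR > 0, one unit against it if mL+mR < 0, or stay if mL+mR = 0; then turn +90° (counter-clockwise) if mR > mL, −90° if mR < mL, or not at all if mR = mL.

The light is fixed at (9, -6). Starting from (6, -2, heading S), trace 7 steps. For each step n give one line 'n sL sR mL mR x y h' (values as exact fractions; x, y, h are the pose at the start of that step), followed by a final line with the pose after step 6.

0 32 160/29 80/29 -384/29 6 -2 S
1 80/17 80/37 40/37 -800/629 6 -1 W
2 32/13 160/49 80/49 256/637 7 -1 N
3 5/2 10 5 15/4 7 0 E
4 160/17 32/5 16/5 -128/85 8 0 S
5 80/9 80/29 40/29 -800/261 8 -1 W
6 160/53 160/53 80/53 0 9 -1 N
final 9 0 E

n=0: pose=(6,-2,S); sL=32, sR=160/29; mL=80/29, mR=-384/29; mL+mR=-304/29 → advance -1; mR−mL=-16 → turn -1·90°
n=1: pose=(6,-1,W); sL=80/17, sR=80/37; mL=40/37, mR=-800/629; mL+mR=-120/629 → advance -1; mR−mL=-40/17 → turn -1·90°
n=2: pose=(7,-1,N); sL=32/13, sR=160/49; mL=80/49, mR=256/637; mL+mR=1296/637 → advance +1; mR−mL=-16/13 → turn -1·90°
n=3: pose=(7,0,E); sL=5/2, sR=10; mL=5, mR=15/4; mL+mR=35/4 → advance +1; mR−mL=-5/4 → turn -1·90°
n=4: pose=(8,0,S); sL=160/17, sR=32/5; mL=16/5, mR=-128/85; mL+mR=144/85 → advance +1; mR−mL=-80/17 → turn -1·90°
n=5: pose=(8,-1,W); sL=80/9, sR=80/29; mL=40/29, mR=-800/261; mL+mR=-440/261 → advance -1; mR−mL=-40/9 → turn -1·90°
n=6: pose=(9,-1,N); sL=160/53, sR=160/53; mL=80/53, mR=0; mL+mR=80/53 → advance +1; mR−mL=-80/53 → turn -1·90°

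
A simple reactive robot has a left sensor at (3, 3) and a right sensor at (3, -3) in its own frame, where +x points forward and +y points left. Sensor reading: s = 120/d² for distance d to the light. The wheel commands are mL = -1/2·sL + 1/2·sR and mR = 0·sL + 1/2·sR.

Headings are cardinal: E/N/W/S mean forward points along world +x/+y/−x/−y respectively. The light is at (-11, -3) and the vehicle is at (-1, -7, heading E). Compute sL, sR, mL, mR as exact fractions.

left sensor world pos  = (2, -4); dL² = 170
right sensor world pos = (2, -10); dR² = 218
sL = 120/170 = 12/17
sR = 120/218 = 60/109
mL = -1/2·sL + 1/2·sR = -144/1853
mR = 0·sL + 1/2·sR = 30/109

12/17 60/109 -144/1853 30/109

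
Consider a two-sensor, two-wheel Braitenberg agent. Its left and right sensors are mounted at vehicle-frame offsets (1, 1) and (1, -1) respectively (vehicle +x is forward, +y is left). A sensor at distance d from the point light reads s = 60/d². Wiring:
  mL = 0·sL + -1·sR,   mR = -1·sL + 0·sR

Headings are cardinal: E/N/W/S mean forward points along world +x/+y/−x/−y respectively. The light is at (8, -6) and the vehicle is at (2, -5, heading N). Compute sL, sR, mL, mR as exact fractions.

60/53 60/29 -60/29 -60/53

left sensor world pos  = (1, -4); dL² = 53
right sensor world pos = (3, -4); dR² = 29
sL = 60/53 = 60/53
sR = 60/29 = 60/29
mL = 0·sL + -1·sR = -60/29
mR = -1·sL + 0·sR = -60/53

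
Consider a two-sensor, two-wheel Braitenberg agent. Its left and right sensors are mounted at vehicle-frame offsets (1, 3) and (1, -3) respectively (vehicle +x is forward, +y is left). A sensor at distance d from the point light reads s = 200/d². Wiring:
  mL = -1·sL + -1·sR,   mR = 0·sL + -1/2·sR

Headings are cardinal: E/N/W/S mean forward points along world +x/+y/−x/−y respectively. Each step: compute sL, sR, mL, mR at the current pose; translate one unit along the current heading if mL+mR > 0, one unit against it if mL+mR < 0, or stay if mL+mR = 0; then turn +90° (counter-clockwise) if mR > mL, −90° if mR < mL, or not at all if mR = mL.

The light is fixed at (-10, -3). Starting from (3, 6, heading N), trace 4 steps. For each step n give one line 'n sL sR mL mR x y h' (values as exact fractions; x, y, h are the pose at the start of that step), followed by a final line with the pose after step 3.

0 1 50/89 -139/89 -25/89 3 6 N
1 200/169 40/53 -17360/8957 -20/53 3 5 W
2 100/169 20/17 -5080/2873 -10/17 4 5 S
3 200/369 200/261 -14000/10701 -100/261 4 6 E
final 3 6 N

n=0: pose=(3,6,N); sL=1, sR=50/89; mL=-139/89, mR=-25/89; mL+mR=-164/89 → advance -1; mR−mL=114/89 → turn +1·90°
n=1: pose=(3,5,W); sL=200/169, sR=40/53; mL=-17360/8957, mR=-20/53; mL+mR=-20740/8957 → advance -1; mR−mL=13980/8957 → turn +1·90°
n=2: pose=(4,5,S); sL=100/169, sR=20/17; mL=-5080/2873, mR=-10/17; mL+mR=-6770/2873 → advance -1; mR−mL=3390/2873 → turn +1·90°
n=3: pose=(4,6,E); sL=200/369, sR=200/261; mL=-14000/10701, mR=-100/261; mL+mR=-18100/10701 → advance -1; mR−mL=1100/1189 → turn +1·90°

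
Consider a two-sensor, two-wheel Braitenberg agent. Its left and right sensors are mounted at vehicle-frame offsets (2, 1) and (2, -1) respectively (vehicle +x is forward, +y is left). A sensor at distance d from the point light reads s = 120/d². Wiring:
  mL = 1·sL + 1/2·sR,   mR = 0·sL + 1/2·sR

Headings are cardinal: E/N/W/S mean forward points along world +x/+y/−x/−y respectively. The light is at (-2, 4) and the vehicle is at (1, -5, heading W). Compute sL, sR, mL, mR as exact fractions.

left sensor world pos  = (-1, -6); dL² = 101
right sensor world pos = (-1, -4); dR² = 65
sL = 120/101 = 120/101
sR = 120/65 = 24/13
mL = 1·sL + 1/2·sR = 2772/1313
mR = 0·sL + 1/2·sR = 12/13

120/101 24/13 2772/1313 12/13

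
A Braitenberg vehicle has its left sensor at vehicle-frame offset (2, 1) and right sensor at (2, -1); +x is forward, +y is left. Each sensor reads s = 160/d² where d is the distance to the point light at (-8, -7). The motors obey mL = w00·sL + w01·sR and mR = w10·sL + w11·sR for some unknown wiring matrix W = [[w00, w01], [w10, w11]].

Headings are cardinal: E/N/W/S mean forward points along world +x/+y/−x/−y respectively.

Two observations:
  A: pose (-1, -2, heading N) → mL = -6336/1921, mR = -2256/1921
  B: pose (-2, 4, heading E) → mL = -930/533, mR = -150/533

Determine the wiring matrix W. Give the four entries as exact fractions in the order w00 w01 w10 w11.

-1 -1 -1 1/2

obs A: pose=(-1,-2,N) → sL=32/17, sR=160/113, mL=-6336/1921, mR=-2256/1921
obs B: pose=(-2,4,E) → sL=10/13, sR=40/41, mL=-930/533, mR=-150/533
sensor matrix S = [[32/17, 160/113], [10/13, 40/41]]; det S = 765120/1023893
solve [mL_A; mL_B] = S·[w00; w01] and [mR_A; mR_B] = S·[w10; w11]:
  w00 = -1, w01 = -1, w10 = -1, w11 = 1/2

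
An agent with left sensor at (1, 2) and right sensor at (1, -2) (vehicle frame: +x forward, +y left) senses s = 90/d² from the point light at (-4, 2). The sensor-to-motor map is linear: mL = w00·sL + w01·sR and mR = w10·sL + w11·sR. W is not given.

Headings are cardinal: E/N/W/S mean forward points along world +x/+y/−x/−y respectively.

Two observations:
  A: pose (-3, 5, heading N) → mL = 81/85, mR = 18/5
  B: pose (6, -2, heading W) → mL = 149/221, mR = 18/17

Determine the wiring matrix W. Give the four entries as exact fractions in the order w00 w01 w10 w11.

-1/2 1 0 1

obs A: pose=(-3,5,N) → sL=90/17, sR=18/5, mL=81/85, mR=18/5
obs B: pose=(6,-2,W) → sL=10/13, sR=18/17, mL=149/221, mR=18/17
sensor matrix S = [[90/17, 18/5], [10/13, 18/17]]; det S = 10656/3757
solve [mL_A; mL_B] = S·[w00; w01] and [mR_A; mR_B] = S·[w10; w11]:
  w00 = -1/2, w01 = 1, w10 = 0, w11 = 1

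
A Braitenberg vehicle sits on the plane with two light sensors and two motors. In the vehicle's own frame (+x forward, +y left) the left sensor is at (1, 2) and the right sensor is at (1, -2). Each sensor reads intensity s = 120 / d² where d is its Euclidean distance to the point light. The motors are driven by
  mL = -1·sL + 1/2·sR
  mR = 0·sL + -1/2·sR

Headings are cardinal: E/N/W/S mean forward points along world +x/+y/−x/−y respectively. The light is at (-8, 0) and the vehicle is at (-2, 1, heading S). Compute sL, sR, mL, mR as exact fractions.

left sensor world pos  = (0, 0); dL² = 64
right sensor world pos = (-4, 0); dR² = 16
sL = 120/64 = 15/8
sR = 120/16 = 15/2
mL = -1·sL + 1/2·sR = 15/8
mR = 0·sL + -1/2·sR = -15/4

15/8 15/2 15/8 -15/4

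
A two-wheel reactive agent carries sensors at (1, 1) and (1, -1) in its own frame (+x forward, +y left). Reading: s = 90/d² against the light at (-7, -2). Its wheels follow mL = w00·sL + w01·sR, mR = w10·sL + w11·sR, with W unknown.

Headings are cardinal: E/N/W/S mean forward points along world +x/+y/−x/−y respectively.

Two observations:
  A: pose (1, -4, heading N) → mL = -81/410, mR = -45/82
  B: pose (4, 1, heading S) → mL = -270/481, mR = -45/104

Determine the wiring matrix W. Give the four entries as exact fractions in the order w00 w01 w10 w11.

obs A: pose=(1,-4,N) → sL=9/5, sR=45/41, mL=-81/410, mR=-45/82
obs B: pose=(4,1,S) → sL=45/74, sR=45/52, mL=-270/481, mR=-45/104
sensor matrix S = [[9/5, 45/41], [45/74, 45/52]]; det S = 70227/78884
solve [mL_A; mL_B] = S·[w00; w01] and [mR_A; mR_B] = S·[w10; w11]:
  w00 = 1/2, w01 = -1, w10 = 0, w11 = -1/2

1/2 -1 0 -1/2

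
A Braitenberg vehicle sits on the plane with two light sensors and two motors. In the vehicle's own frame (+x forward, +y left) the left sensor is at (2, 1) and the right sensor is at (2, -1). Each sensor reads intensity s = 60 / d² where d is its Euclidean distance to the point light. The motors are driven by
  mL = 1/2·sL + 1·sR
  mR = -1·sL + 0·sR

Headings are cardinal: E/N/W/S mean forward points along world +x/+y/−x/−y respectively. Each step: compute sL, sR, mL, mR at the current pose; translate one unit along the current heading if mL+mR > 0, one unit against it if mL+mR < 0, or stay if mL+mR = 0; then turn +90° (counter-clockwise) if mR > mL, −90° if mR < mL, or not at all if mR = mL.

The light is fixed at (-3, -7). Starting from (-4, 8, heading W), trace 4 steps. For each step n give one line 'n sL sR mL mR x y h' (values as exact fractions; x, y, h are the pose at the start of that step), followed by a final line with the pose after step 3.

n=0: pose=(-4,8,W); sL=12/41, sR=12/53; mL=810/2173, mR=-12/41; mL+mR=174/2173 → advance +1; mR−mL=-1446/2173 → turn -1·90°
n=1: pose=(-5,8,N); sL=30/149, sR=6/29; mL=1329/4321, mR=-30/149; mL+mR=459/4321 → advance +1; mR−mL=-2199/4321 → turn -1·90°
n=2: pose=(-5,9,E); sL=60/289, sR=4/15; mL=1606/4335, mR=-60/289; mL+mR=706/4335 → advance +1; mR−mL=-2506/4335 → turn -1·90°
n=3: pose=(-4,9,S); sL=15/49, sR=3/10; mL=111/245, mR=-15/49; mL+mR=36/245 → advance +1; mR−mL=-186/245 → turn -1·90°

0 12/41 12/53 810/2173 -12/41 -4 8 W
1 30/149 6/29 1329/4321 -30/149 -5 8 N
2 60/289 4/15 1606/4335 -60/289 -5 9 E
3 15/49 3/10 111/245 -15/49 -4 9 S
final -4 8 W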